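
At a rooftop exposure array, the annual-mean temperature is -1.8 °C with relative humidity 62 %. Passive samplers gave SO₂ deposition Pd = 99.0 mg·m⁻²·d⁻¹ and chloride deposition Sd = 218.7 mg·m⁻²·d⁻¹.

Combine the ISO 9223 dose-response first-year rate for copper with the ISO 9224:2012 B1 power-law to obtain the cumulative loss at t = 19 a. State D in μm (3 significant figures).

D(19) = 3.76 μm

copper: temperature factor f = +0.126·(-11.8) = -1.4868
  SO₂ term: 0.0053·99.0^0.26·exp(0.059·62-1.4868) = 0.1535
  Cl⁻ term: 0.01025·218.7^0.27·exp(0.036·62+0.049·-1.8) = 0.3746
  r_corr = 0.1535 + 0.3746 = 0.5281 μm/a
ISO 9224: D(t) = r_corr · t^b with b = 0.667 (copper, B1)
  D(19) = 0.5281 × 19^0.667 = 0.5281 × 7.127 = 3.764 μm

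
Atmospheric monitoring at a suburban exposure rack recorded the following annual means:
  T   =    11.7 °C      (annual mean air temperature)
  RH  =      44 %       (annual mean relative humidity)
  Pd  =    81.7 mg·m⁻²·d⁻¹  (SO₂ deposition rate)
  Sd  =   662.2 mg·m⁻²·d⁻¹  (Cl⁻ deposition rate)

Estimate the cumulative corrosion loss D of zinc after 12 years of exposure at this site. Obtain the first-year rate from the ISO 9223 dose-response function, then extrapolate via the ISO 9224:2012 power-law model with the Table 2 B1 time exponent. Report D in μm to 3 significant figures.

D(12) = 25.1 μm

zinc: f(T) = -0.071·(T−10) [T>10 °C] = -0.1207
  SO₂ term: 0.0129·81.7^0.44·exp(0.046·44-0.1207) = 0.6006
  Sd branch = 0.0175·Sd^0.57·e^(0.008·RH+0.085·T) = 2.728 μm/a
  sum: 0.6006 + 2.728 → r_corr = 3.328 μm/a
Power-law: D(12) = r_corr · 12^0.813
  D(12) = 3.328 × 12^0.813 = 3.328 × 7.54 = 25.09 μm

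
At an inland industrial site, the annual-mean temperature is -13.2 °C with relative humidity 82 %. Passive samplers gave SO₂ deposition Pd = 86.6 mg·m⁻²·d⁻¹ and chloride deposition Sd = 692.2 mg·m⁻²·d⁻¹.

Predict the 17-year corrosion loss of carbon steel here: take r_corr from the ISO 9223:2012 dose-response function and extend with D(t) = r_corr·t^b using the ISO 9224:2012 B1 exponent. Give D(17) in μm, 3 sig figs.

D(17) = 241 μm

carbon steel: T≤10 °C ⇒ hinge +0.150·(-13.2−10) = -3.4800
  SO₂ term: 1.77·86.6^0.52·exp(0.02·82-3.4800) = 2.86
  Sd branch = 0.102·Sd^0.62·e^(0.033·RH+0.04·T) = 51.93 μm/a
  sum: 2.86 + 51.93 → r_corr = 54.79 μm/a
Power-law: D(17) = r_corr · 17^0.523
  D(17) = 54.79 × 17^0.523 = 54.79 × 4.401 = 241.1 μm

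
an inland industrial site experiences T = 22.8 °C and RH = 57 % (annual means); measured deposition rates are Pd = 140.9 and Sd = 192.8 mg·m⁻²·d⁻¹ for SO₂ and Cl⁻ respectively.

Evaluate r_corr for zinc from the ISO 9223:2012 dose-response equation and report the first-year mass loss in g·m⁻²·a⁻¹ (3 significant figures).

zinc: T>10 °C ⇒ hinge -0.071·(22.8−10) = -0.9088
  SO₂ term: 0.0129·140.9^0.44·exp(0.046·57-0.9088) = 0.6312
  Sd branch = 0.0175·Sd^0.57·e^(0.008·RH+0.085·T) = 3.848 μm/a
  r_corr = 0.6312 + 3.848 = 4.479 μm/a
Convert to mass loss: 4.479 μm/a × 7.14 g/cm³ = 31.98 g·m⁻²·a⁻¹

r_corr = 32.0 g·m⁻²·a⁻¹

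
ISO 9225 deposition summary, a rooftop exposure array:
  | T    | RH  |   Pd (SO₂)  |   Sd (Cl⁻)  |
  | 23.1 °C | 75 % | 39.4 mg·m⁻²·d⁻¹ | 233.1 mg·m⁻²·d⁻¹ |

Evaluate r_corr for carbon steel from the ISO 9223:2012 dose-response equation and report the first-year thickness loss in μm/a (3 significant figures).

carbon steel: f(T) = -0.054·(T−10) [T>10 °C] = -0.7074
  Pd branch = 1.77·Pd^0.52·e^(0.02·RH+f) = 26.42 μm/a
  Sd branch = 0.102·Sd^0.62·e^(0.033·RH+0.04·T) = 89.67 μm/a
  r_corr = 26.42 + 89.67 = 116.1 μm/a

r_corr = 116 μm/a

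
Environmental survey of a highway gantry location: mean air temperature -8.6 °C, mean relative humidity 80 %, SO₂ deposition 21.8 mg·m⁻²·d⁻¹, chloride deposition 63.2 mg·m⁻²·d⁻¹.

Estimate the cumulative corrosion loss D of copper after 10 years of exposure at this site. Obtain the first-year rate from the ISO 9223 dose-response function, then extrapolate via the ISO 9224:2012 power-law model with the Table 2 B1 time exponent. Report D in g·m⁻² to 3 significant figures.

D(10) = 20.6 g·m⁻²

copper: f(T) = +0.126·(T−10) [T≤10 °C] = -2.3436
  SO₂ term: 0.0053·21.8^0.26·exp(0.059·80-2.3436) = 0.1272
  Sd branch = 0.01025·Sd^0.27·e^(0.036·RH+0.049·T) = 0.367 μm/a
  r_corr = 0.1272 + 0.367 = 0.4942 μm/a
Long-term exponent b (ISO 9224 Table 2, B1) = 0.667
  D(10) = 0.4942 × 10^0.667 = 0.4942 × 4.645 = 2.295 μm
  Mass loss = 2.295 μm × 8.96 g/cm³ = 20.57 g·m⁻²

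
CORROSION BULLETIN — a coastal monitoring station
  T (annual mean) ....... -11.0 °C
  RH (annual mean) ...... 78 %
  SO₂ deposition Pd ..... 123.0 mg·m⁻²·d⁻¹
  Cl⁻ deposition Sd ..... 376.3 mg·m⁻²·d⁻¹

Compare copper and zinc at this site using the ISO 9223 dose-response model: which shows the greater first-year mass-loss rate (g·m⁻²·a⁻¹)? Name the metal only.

copper: temperature factor f = +0.126·(-21.0) = -2.6460
  Pd branch = 0.0053·Pd^0.26·e^(0.059·RH+f) = 0.131 μm/a
  Cl⁻ term: 0.01025·376.3^0.27·exp(0.036·78+0.049·-11.0) = 0.4915
  r_corr = 0.131 + 0.4915 = 0.6225 μm/a
  mass loss = 0.6225 μm/a × 8.96 g/cm³ = 5.577 g·m⁻²·a⁻¹
zinc: T≤10 °C ⇒ hinge +0.038·(-11.0−10) = -0.7980
  Pd branch = 0.0129·Pd^0.44·e^(0.046·RH+f) = 1.745 μm/a
  Sd branch = 0.0175·Sd^0.57·e^(0.008·RH+0.085·T) = 0.3767 μm/a
  sum: 1.745 + 0.3767 → r_corr = 2.122 μm/a
  mass loss = 2.122 μm/a × 7.14 g/cm³ = 15.15 g·m⁻²·a⁻¹
Ordering by g·m⁻²·a⁻¹: zinc (15.2) > copper (5.58)

zinc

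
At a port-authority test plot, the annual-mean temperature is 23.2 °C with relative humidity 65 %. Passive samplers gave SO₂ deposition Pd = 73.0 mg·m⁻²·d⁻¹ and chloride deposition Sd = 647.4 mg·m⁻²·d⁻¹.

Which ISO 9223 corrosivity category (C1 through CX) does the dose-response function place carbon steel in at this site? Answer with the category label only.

C5

carbon steel: temperature factor f = -0.054·(13.2) = -0.7128
  SO₂ term: 1.77·73.0^0.52·exp(0.02·65-0.7128) = 29.64
  Sd branch = 0.102·Sd^0.62·e^(0.033·RH+0.04·T) = 121.9 μm/a
  r_corr = 29.64 + 121.9 = 151.6 μm/a
ISO 9223 Table 2 (carbon steel): 80 < 152 ≤ 200 μm/a ⇒ C5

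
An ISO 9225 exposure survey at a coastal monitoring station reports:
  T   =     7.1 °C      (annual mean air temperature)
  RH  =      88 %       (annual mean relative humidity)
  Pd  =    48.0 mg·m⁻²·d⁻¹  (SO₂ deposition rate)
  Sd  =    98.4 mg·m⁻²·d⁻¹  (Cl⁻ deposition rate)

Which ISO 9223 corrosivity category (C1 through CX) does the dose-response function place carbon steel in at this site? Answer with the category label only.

C5

carbon steel: f(T) = +0.150·(T−10) [T≤10 °C] = -0.4350
  SO₂ term: 1.77·48.0^0.52·exp(0.02·88-0.4350) = 49.85
  Sd branch = 0.102·Sd^0.62·e^(0.033·RH+0.04·T) = 42.54 μm/a
  r_corr = 49.85 + 42.54 = 92.39 μm/a
92.4 μm/a falls in (80, 200] for carbon steel → category C5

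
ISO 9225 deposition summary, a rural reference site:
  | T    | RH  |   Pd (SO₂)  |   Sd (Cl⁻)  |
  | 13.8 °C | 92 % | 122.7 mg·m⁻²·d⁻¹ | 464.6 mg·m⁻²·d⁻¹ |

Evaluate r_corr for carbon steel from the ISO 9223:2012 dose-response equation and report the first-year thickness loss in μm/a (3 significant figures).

r_corr = 277 μm/a

carbon steel: T>10 °C ⇒ hinge -0.054·(13.8−10) = -0.2052
  sulphur-dioxide contribution → 110.7 μm/a
  chloride contribution → 166.1 μm/a
  total first-year rate 276.8 μm/a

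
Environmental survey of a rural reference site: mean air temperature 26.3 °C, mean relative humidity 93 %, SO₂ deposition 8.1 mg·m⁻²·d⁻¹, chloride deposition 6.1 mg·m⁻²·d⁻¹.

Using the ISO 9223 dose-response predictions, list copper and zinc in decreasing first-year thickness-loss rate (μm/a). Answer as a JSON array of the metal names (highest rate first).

["copper", "zinc"]

copper: temperature factor f = -0.080·(16.3) = -1.3040
  sulphur-dioxide contribution → 0.5986 μm/a
  chloride contribution → 1.724 μm/a
  total first-year rate 2.322 μm/a
zinc: T>10 °C ⇒ hinge -0.071·(26.3−10) = -1.1573
  sulphur-dioxide contribution → 0.7339 μm/a
  chloride contribution → 0.9653 μm/a
  total first-year rate 1.699 μm/a
Ordering by μm/a: copper (2.32) > zinc (1.7)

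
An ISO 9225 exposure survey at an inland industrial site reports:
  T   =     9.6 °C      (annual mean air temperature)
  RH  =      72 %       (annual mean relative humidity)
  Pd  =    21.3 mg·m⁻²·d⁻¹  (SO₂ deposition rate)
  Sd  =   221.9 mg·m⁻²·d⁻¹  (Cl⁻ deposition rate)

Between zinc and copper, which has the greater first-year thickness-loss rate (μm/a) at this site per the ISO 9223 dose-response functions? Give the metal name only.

zinc: T≤10 °C ⇒ hinge +0.038·(9.6−10) = -0.0152
  SO₂ term: 0.0129·21.3^0.44·exp(0.046·72-0.0152) = 1.339
  Sd branch = 0.0175·Sd^0.57·e^(0.008·RH+0.085·T) = 1.531 μm/a
  sum: 1.339 + 1.531 → r_corr = 2.87 μm/a
copper: f(T) = +0.126·(T−10) [T≤10 °C] = -0.0504
  Pd branch = 0.0053·Pd^0.26·e^(0.059·RH+f) = 0.781 μm/a
  Sd branch = 0.01025·Sd^0.27·e^(0.036·RH+0.049·T) = 0.9423 μm/a
  sum: 0.781 + 0.9423 → r_corr = 1.723 μm/a
Ordering by μm/a: zinc (2.87) > copper (1.72)

zinc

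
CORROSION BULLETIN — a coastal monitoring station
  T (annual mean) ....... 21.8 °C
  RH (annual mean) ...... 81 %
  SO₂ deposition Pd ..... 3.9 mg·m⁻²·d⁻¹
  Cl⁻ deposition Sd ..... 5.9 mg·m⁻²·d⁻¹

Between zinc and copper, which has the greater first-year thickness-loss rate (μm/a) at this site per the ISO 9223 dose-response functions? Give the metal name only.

zinc: temperature factor f = -0.071·(11.8) = -0.8378
  Pd branch = 0.0129·Pd^0.44·e^(0.046·RH+f) = 0.4217 μm/a
  Sd branch = 0.0175·Sd^0.57·e^(0.008·RH+0.085·T) = 0.5869 μm/a
  sum: 0.4217 + 0.5869 → r_corr = 1.009 μm/a
copper: T>10 °C ⇒ hinge -0.080·(21.8−10) = -0.9440
  SO₂ term: 0.0053·3.9^0.26·exp(0.059·81-0.9440) = 0.3495
  Sd branch = 0.01025·Sd^0.27·e^(0.036·RH+0.049·T) = 0.8895 μm/a
  r_corr = 0.3495 + 0.8895 = 1.239 μm/a
Ordering by μm/a: copper (1.24) > zinc (1.01)

copper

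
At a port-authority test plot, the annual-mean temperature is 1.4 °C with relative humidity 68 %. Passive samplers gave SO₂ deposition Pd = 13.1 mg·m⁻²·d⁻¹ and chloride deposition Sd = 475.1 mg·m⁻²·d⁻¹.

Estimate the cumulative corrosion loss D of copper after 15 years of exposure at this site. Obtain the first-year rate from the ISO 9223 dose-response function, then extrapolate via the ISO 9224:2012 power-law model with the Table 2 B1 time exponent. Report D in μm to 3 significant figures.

copper: temperature factor f = +0.126·(-8.6) = -1.0836
  sulphur-dioxide contribution → 0.1934 μm/a
  chloride contribution → 0.6705 μm/a
  total first-year rate 0.8639 μm/a
Power-law: D(15) = r_corr · 15^0.667
  D(15) = 0.8639 × 15^0.667 = 0.8639 × 6.088 = 5.259 μm

D(15) = 5.26 μm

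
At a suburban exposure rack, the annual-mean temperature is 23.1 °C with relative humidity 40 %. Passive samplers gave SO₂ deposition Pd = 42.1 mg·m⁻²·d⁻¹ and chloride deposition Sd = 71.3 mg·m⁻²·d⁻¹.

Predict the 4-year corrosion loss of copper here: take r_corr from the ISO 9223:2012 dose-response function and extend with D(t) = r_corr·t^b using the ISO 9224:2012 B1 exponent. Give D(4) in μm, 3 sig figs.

D(4) = 1.20 μm

copper: temperature factor f = -0.080·(13.1) = -1.0480
  sulphur-dioxide contribution → 0.05205 μm/a
  chloride contribution → 0.4246 μm/a
  total first-year rate 0.4767 μm/a
Power-law: D(4) = r_corr · 4^0.667
  D(4) = 0.4767 × 4^0.667 = 0.4767 × 2.521 = 1.202 μm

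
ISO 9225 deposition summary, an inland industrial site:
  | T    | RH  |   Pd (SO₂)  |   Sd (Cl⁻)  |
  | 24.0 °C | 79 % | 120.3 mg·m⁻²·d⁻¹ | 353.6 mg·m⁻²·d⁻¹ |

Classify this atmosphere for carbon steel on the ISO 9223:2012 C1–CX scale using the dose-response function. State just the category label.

carbon steel: T>10 °C ⇒ hinge -0.054·(24.0−10) = -0.7560
  SO₂ term: 1.77·120.3^0.52·exp(0.02·79-0.7560) = 48.7
  Sd branch = 0.102·Sd^0.62·e^(0.033·RH+0.04·T) = 137.3 μm/a
  r_corr = 48.7 + 137.3 = 186 μm/a
186 μm/a falls in (80, 200] for carbon steel → category C5

C5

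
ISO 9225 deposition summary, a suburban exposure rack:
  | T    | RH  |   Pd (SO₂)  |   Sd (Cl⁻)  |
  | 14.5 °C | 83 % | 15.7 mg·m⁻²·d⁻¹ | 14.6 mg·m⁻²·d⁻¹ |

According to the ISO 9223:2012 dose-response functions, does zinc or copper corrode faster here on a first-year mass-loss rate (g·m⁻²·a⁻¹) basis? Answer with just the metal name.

copper

zinc: T>10 °C ⇒ hinge -0.071·(14.5−10) = -0.3195
  sulphur-dioxide contribution → 1.433 μm/a
  chloride contribution → 0.5375 μm/a
  ⇒ r_corr(zinc) = 1.97 μm/a
  mass loss = 1.97 μm/a × 7.14 g/cm³ = 14.07 g·m⁻²·a⁻¹
copper: f(T) = -0.080·(T−10) [T>10 °C] = -0.3600
  sulphur-dioxide contribution → 1.013 μm/a
  chloride contribution → 0.8538 μm/a
  total first-year rate 1.867 μm/a
  mass loss = 1.867 μm/a × 8.96 g/cm³ = 16.73 g·m⁻²·a⁻¹
Ordering by g·m⁻²·a⁻¹: copper (16.7) > zinc (14.1)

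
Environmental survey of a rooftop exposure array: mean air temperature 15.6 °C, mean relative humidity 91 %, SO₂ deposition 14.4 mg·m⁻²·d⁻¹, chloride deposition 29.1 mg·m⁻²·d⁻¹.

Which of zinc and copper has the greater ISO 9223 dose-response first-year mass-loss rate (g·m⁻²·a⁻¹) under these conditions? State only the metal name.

zinc: temperature factor f = -0.071·(5.6) = -0.3976
  sulphur-dioxide contribution → 1.843 μm/a
  chloride contribution → 0.9322 μm/a
  ⇒ r_corr(zinc) = 2.775 μm/a
  mass loss = 2.775 μm/a × 7.14 g/cm³ = 19.82 g·m⁻²·a⁻¹
copper: temperature factor f = -0.080·(5.6) = -0.4480
  sulphur-dioxide contribution → 1.454 μm/a
  chloride contribution → 1.448 μm/a
  ⇒ r_corr(copper) = 2.902 μm/a
  mass loss = 2.902 μm/a × 8.96 g/cm³ = 26 g·m⁻²·a⁻¹
Ordering by g·m⁻²·a⁻¹: copper (26) > zinc (19.8)

copper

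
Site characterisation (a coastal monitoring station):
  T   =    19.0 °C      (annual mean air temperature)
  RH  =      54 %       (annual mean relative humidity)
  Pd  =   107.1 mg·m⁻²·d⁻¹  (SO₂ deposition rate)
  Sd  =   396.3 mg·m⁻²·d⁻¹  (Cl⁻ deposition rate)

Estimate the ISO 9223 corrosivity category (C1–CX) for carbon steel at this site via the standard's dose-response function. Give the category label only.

carbon steel: T>10 °C ⇒ hinge -0.054·(19.0−10) = -0.4860
  Pd branch = 1.77·Pd^0.52·e^(0.02·RH+f) = 36.43 μm/a
  Cl⁻ term: 0.102·396.3^0.62·exp(0.033·54+0.04·19.0) = 52.89
  r_corr = 36.43 + 52.89 = 89.32 μm/a
89.3 μm/a falls in (80, 200] for carbon steel → category C5

C5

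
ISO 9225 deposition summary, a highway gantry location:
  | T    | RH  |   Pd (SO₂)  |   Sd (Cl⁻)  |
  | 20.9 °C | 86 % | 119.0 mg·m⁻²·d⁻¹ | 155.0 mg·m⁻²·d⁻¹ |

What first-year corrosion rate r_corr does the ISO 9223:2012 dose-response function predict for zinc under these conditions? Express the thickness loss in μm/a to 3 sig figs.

r_corr = 6.19 μm/a

zinc: f(T) = -0.071·(T−10) [T>10 °C] = -0.7739
  sulphur-dioxide contribution → 2.546 μm/a
  chloride contribution → 3.646 μm/a
  ⇒ r_corr(zinc) = 6.192 μm/a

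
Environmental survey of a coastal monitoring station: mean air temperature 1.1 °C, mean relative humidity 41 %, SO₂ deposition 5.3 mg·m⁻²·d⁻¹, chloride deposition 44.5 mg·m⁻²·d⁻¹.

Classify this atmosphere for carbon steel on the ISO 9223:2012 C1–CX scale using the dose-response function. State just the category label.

carbon steel: temperature factor f = +0.150·(-8.9) = -1.3350
  Pd branch = 1.77·Pd^0.52·e^(0.02·RH+f) = 2.517 μm/a
  Cl⁻ term: 0.102·44.5^0.62·exp(0.033·41+0.04·1.1) = 4.338
  sum: 2.517 + 4.338 → r_corr = 6.855 μm/a
ISO 9223 Table 2 (carbon steel): 1.3 < 6.86 ≤ 25 μm/a ⇒ C2

C2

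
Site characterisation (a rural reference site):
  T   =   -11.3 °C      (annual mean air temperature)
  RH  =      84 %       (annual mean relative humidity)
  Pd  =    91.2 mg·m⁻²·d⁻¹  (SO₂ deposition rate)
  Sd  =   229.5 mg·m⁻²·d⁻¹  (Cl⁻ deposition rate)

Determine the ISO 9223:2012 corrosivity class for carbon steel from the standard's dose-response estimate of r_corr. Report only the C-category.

carbon steel: temperature factor f = +0.150·(-21.3) = -3.1950
  SO₂ term: 1.77·91.2^0.52·exp(0.02·84-3.1950) = 4.066
  Cl⁻ term: 0.102·229.5^0.62·exp(0.033·84+0.04·-11.3) = 30.19
  sum: 4.066 + 30.19 → r_corr = 34.26 μm/a
34.3 μm/a falls in (25, 50] for carbon steel → category C3

C3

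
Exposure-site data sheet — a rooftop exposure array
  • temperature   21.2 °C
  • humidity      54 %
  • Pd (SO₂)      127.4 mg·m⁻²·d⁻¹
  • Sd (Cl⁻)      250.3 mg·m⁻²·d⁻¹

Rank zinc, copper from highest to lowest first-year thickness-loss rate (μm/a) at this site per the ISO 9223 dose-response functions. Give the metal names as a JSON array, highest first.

zinc: f(T) = -0.071·(T−10) [T>10 °C] = -0.7952
  Pd branch = 0.0129·Pd^0.44·e^(0.046·RH+f) = 0.5893 μm/a
  Cl⁻ term: 0.0175·250.3^0.57·exp(0.008·54+0.085·21.2) = 3.805
  sum: 0.5893 + 3.805 → r_corr = 4.394 μm/a
copper: temperature factor f = -0.080·(11.2) = -0.8960
  SO₂ term: 0.0053·127.4^0.26·exp(0.059·54-0.8960) = 0.1846
  Sd branch = 0.01025·Sd^0.27·e^(0.036·RH+0.049·T) = 0.8989 μm/a
  sum: 0.1846 + 0.8989 → r_corr = 1.083 μm/a
Ordering by μm/a: zinc (4.39) > copper (1.08)

["zinc", "copper"]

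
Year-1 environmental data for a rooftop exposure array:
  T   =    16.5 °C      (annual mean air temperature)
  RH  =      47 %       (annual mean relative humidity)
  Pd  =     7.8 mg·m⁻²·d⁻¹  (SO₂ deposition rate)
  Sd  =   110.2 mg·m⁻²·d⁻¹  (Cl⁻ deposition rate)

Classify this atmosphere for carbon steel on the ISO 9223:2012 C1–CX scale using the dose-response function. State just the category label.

C3

carbon steel: temperature factor f = -0.054·(6.5) = -0.3510
  Pd branch = 1.77·Pd^0.52·e^(0.02·RH+f) = 9.282 μm/a
  Cl⁻ term: 0.102·110.2^0.62·exp(0.033·47+0.04·16.5) = 17.18
  r_corr = 9.282 + 17.18 = 26.46 μm/a
26.5 μm/a falls in (25, 50] for carbon steel → category C3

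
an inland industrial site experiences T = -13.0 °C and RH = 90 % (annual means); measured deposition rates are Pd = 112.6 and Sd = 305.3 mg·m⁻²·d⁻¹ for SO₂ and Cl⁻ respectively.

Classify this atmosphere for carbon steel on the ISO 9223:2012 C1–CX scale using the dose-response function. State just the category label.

C3

carbon steel: T≤10 °C ⇒ hinge +0.150·(-13.0−10) = -3.4500
  Pd branch = 1.77·Pd^0.52·e^(0.02·RH+f) = 3.964 μm/a
  Cl⁻ term: 0.102·305.3^0.62·exp(0.033·90+0.04·-13.0) = 41.03
  r_corr = 3.964 + 41.03 = 45 μm/a
45 μm/a falls in (25, 50] for carbon steel → category C3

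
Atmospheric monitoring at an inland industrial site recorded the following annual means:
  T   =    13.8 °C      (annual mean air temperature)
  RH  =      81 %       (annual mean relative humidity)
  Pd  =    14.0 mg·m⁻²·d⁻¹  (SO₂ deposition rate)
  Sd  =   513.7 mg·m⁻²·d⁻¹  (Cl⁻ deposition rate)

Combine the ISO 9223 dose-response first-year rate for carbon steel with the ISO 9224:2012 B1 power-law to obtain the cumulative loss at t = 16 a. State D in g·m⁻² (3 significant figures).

carbon steel: f(T) = -0.054·(T−10) [T>10 °C] = -0.2052
  SO₂ term: 1.77·14.0^0.52·exp(0.02·81-0.2052) = 28.73
  Sd branch = 0.102·Sd^0.62·e^(0.033·RH+0.04·T) = 123 μm/a
  sum: 28.73 + 123 → r_corr = 151.7 μm/a
Long-term exponent b (ISO 9224 Table 2, B1) = 0.523
  D(16) = 151.7 × 16^0.523 = 151.7 × 4.263 = 646.8 μm
  Mass loss = 646.8 μm × 7.85 g/cm³ = 5078 g·m⁻²

D(16) = 5.08e+03 g·m⁻²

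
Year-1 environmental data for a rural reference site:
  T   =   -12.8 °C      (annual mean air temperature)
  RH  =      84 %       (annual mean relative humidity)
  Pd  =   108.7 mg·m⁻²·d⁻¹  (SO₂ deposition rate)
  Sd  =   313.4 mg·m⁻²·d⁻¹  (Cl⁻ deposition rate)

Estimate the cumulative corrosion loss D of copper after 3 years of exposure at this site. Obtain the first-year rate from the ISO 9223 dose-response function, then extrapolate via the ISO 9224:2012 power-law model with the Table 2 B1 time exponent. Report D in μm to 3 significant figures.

D(3) = 1.41 μm

copper: temperature factor f = +0.126·(-22.8) = -2.8728
  sulphur-dioxide contribution → 0.144 μm/a
  chloride contribution → 0.5316 μm/a
  ⇒ r_corr(copper) = 0.6756 μm/a
ISO 9224: D(t) = r_corr · t^b with b = 0.667 (copper, B1)
  D(3) = 0.6756 × 3^0.667 = 0.6756 × 2.081 = 1.406 μm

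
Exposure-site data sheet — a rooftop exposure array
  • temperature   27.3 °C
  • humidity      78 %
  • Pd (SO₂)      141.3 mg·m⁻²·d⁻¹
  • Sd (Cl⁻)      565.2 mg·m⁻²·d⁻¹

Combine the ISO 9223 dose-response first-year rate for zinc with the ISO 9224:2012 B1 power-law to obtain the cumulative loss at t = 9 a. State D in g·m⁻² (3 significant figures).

zinc: f(T) = -0.071·(T−10) [T>10 °C] = -1.2283
  sulphur-dioxide contribution → 1.206 μm/a
  chloride contribution → 12.32 μm/a
  ⇒ r_corr(zinc) = 13.53 μm/a
Long-term exponent b (ISO 9224 Table 2, B1) = 0.813
  D(9) = 13.53 × 9^0.813 = 13.53 × 5.968 = 80.71 μm
  Mass loss = 80.71 μm × 7.14 g/cm³ = 576.3 g·m⁻²

D(9) = 576 g·m⁻²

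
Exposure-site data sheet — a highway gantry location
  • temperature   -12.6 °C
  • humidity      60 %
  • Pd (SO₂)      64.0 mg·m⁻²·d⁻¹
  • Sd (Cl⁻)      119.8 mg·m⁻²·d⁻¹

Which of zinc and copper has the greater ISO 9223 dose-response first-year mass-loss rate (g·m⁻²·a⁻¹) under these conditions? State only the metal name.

zinc: T≤10 °C ⇒ hinge +0.038·(-12.6−10) = -0.8588
  Pd branch = 0.0129·Pd^0.44·e^(0.046·RH+f) = 0.5383 μm/a
  Sd branch = 0.0175·Sd^0.57·e^(0.008·RH+0.085·T) = 0.1483 μm/a
  r_corr = 0.5383 + 0.1483 = 0.6865 μm/a
  mass loss = 0.6865 μm/a × 7.14 g/cm³ = 4.902 g·m⁻²·a⁻¹
copper: temperature factor f = +0.126·(-22.6) = -2.8476
  Pd branch = 0.0053·Pd^0.26·e^(0.059·RH+f) = 0.03123 μm/a
  Sd branch = 0.01025·Sd^0.27·e^(0.036·RH+0.049·T) = 0.1745 μm/a
  sum: 0.03123 + 0.1745 → r_corr = 0.2058 μm/a
  mass loss = 0.2058 μm/a × 8.96 g/cm³ = 1.844 g·m⁻²·a⁻¹
Ordering by g·m⁻²·a⁻¹: zinc (4.9) > copper (1.84)

zinc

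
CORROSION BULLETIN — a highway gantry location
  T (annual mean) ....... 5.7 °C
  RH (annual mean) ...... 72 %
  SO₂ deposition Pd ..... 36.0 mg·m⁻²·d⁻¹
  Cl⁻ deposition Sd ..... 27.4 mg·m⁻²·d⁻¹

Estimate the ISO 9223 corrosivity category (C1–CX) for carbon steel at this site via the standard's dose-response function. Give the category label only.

C3

carbon steel: temperature factor f = +0.150·(-4.3) = -0.6450
  sulphur-dioxide contribution → 25.26 μm/a
  chloride contribution → 10.74 μm/a
  total first-year rate 36 μm/a
36 μm/a falls in (25, 50] for carbon steel → category C3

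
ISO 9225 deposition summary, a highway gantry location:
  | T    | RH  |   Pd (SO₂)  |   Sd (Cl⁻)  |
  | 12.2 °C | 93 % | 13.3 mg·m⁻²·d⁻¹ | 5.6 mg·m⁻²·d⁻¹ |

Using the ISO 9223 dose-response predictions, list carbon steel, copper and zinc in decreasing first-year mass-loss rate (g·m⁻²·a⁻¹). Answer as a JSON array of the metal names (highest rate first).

["carbon steel", "copper", "zinc"]

carbon steel: f(T) = -0.054·(T−10) [T>10 °C] = -0.1188
  Pd branch = 1.77·Pd^0.52·e^(0.02·RH+f) = 38.78 μm/a
  Cl⁻ term: 0.102·5.6^0.62·exp(0.033·93+0.04·12.2) = 10.41
  sum: 38.78 + 10.41 → r_corr = 49.18 μm/a
  mass loss = 49.18 μm/a × 7.85 g/cm³ = 386.1 g·m⁻²·a⁻¹
copper: T>10 °C ⇒ hinge -0.080·(12.2−10) = -0.1760
  SO₂ term: 0.0053·13.3^0.26·exp(0.059·93-0.1760) = 2.104
  Cl⁻ term: 0.01025·5.6^0.27·exp(0.036·93+0.049·12.2) = 0.8441
  r_corr = 2.104 + 0.8441 = 2.948 μm/a
  mass loss = 2.948 μm/a × 8.96 g/cm³ = 26.41 g·m⁻²·a⁻¹
zinc: f(T) = -0.071·(T−10) [T>10 °C] = -0.1562
  SO₂ term: 0.0129·13.3^0.44·exp(0.046·93-0.1562) = 2.484
  Cl⁻ term: 0.0175·5.6^0.57·exp(0.008·93+0.085·12.2) = 0.2773
  sum: 2.484 + 0.2773 → r_corr = 2.761 μm/a
  mass loss = 2.761 μm/a × 7.14 g/cm³ = 19.72 g·m⁻²·a⁻¹
Ordering by g·m⁻²·a⁻¹: carbon steel (386) > copper (26.4) > zinc (19.7)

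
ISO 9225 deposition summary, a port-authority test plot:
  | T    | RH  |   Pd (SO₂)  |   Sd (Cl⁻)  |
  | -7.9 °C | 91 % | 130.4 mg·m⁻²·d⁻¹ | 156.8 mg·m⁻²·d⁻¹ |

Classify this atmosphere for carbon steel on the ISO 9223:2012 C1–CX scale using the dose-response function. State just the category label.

C3

carbon steel: f(T) = +0.150·(T−10) [T≤10 °C] = -2.6850
  sulphur-dioxide contribution → 9.381 μm/a
  chloride contribution → 34.41 μm/a
  ⇒ r_corr(carbon steel) = 43.79 μm/a
Category bounds: 25…50 μm/a bracket r_corr ⇒ C3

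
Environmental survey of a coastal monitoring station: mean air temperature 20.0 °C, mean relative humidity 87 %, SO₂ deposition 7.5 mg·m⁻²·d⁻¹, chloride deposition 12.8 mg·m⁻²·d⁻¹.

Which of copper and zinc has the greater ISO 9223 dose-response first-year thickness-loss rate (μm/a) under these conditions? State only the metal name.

copper

copper: T>10 °C ⇒ hinge -0.080·(20.0−10) = -0.8000
  SO₂ term: 0.0053·7.5^0.26·exp(0.059·87-0.8000) = 0.6817
  Sd branch = 0.01025·Sd^0.27·e^(0.036·RH+0.049·T) = 1.246 μm/a
  r_corr = 0.6817 + 1.246 = 1.928 μm/a
zinc: f(T) = -0.071·(T−10) [T>10 °C] = -0.7100
  SO₂ term: 0.0129·7.5^0.44·exp(0.046·87-0.7100) = 0.842
  Cl⁻ term: 0.0175·12.8^0.57·exp(0.008·87+0.085·20.0) = 0.8217
  r_corr = 0.842 + 0.8217 = 1.664 μm/a
Ordering by μm/a: copper (1.93) > zinc (1.66)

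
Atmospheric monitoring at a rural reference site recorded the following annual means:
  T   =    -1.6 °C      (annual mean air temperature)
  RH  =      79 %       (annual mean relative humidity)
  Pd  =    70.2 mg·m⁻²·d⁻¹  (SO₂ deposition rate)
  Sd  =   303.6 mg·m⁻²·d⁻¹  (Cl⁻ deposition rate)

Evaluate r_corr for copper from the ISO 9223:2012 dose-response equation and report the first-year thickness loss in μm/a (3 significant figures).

r_corr = 1.15 μm/a

copper: temperature factor f = +0.126·(-11.6) = -1.4616
  SO₂ term: 0.0053·70.2^0.26·exp(0.059·79-1.4616) = 0.3925
  Sd branch = 0.01025·Sd^0.27·e^(0.036·RH+0.049·T) = 0.7621 μm/a
  r_corr = 0.3925 + 0.7621 = 1.155 μm/a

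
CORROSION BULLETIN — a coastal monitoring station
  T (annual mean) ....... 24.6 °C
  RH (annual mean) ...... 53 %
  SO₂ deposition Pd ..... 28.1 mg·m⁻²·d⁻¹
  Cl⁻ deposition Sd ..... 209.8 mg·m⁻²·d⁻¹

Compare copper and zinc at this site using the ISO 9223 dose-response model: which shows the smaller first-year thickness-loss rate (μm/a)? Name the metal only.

copper: f(T) = -0.080·(T−10) [T>10 °C] = -1.1680
  SO₂ term: 0.0053·28.1^0.26·exp(0.059·53-1.1680) = 0.08948
  Sd branch = 0.01025·Sd^0.27·e^(0.036·RH+0.049·T) = 0.9767 μm/a
  r_corr = 0.08948 + 0.9767 = 1.066 μm/a
zinc: temperature factor f = -0.071·(14.6) = -1.0366
  SO₂ term: 0.0129·28.1^0.44·exp(0.046·53-1.0366) = 0.2273
  Cl⁻ term: 0.0175·209.8^0.57·exp(0.008·53+0.085·24.6) = 4.557
  sum: 0.2273 + 4.557 → r_corr = 4.785 μm/a
Ordering by μm/a: zinc (4.78) > copper (1.07)

copper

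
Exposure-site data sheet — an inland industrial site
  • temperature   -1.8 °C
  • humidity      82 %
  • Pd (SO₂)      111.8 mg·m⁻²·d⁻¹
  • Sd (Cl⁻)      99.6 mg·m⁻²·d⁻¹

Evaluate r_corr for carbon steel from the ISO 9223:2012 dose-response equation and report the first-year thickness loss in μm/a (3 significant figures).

carbon steel: temperature factor f = +0.150·(-11.8) = -1.7700
  Pd branch = 1.77·Pd^0.52·e^(0.02·RH+f) = 18.06 μm/a
  Sd branch = 0.102·Sd^0.62·e^(0.033·RH+0.04·T) = 24.63 μm/a
  r_corr = 18.06 + 24.63 = 42.69 μm/a

r_corr = 42.7 μm/a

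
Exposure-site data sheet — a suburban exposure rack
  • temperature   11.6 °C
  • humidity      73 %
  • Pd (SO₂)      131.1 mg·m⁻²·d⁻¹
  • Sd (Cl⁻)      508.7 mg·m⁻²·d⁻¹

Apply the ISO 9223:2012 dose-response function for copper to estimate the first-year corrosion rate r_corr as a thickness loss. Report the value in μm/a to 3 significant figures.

r_corr = 2.58 μm/a

copper: T>10 °C ⇒ hinge -0.080·(11.6−10) = -0.1280
  SO₂ term: 0.0053·131.1^0.26·exp(0.059·73-0.1280) = 1.23
  Sd branch = 0.01025·Sd^0.27·e^(0.036·RH+0.049·T) = 1.348 μm/a
  r_corr = 1.23 + 1.348 = 2.577 μm/a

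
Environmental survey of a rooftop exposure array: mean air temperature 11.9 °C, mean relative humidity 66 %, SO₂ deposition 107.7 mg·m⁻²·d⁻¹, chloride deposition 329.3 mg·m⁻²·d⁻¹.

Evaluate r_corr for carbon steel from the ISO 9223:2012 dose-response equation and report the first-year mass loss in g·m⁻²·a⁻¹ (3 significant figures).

r_corr = 949 g·m⁻²·a⁻¹

carbon steel: f(T) = -0.054·(T−10) [T>10 °C] = -0.1026
  SO₂ term: 1.77·107.7^0.52·exp(0.02·66-0.1026) = 68.15
  Sd branch = 0.102·Sd^0.62·e^(0.033·RH+0.04·T) = 52.74 μm/a
  sum: 68.15 + 52.74 → r_corr = 120.9 μm/a
Convert to mass loss: 120.9 μm/a × 7.85 g/cm³ = 948.9 g·m⁻²·a⁻¹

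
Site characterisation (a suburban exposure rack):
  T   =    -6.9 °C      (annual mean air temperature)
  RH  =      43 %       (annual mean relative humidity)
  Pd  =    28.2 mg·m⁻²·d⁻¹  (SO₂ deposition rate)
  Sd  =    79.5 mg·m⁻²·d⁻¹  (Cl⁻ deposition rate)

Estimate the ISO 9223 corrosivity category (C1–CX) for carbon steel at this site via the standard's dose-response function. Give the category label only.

C2

carbon steel: temperature factor f = +0.150·(-16.9) = -2.5350
  SO₂ term: 1.77·28.2^0.52·exp(0.02·43-2.5350) = 1.882
  Cl⁻ term: 0.102·79.5^0.62·exp(0.033·43+0.04·-6.9) = 4.822
  r_corr = 1.882 + 4.822 = 6.704 μm/a
6.7 μm/a falls in (1.3, 25] for carbon steel → category C2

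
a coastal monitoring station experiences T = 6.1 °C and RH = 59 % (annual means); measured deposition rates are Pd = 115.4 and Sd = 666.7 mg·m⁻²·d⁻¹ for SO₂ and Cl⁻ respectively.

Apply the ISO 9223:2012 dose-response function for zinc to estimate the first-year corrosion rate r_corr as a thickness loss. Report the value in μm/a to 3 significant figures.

zinc: temperature factor f = +0.038·(-3.9) = -0.1482
  Pd branch = 0.0129·Pd^0.44·e^(0.046·RH+f) = 1.356 μm/a
  Cl⁻ term: 0.0175·666.7^0.57·exp(0.008·59+0.085·6.1) = 1.918
  sum: 1.356 + 1.918 → r_corr = 3.274 μm/a

r_corr = 3.27 μm/a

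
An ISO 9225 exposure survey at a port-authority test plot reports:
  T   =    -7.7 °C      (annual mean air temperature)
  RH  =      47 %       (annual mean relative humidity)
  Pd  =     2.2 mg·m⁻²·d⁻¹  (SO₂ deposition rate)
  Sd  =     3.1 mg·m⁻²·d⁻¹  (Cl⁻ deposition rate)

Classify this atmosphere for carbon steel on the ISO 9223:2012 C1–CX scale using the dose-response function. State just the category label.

carbon steel: temperature factor f = +0.150·(-17.7) = -2.6550
  sulphur-dioxide contribution → 0.48 μm/a
  chloride contribution → 0.713 μm/a
  ⇒ r_corr(carbon steel) = 1.193 μm/a
Category bounds: 0…1.3 μm/a bracket r_corr ⇒ C1

C1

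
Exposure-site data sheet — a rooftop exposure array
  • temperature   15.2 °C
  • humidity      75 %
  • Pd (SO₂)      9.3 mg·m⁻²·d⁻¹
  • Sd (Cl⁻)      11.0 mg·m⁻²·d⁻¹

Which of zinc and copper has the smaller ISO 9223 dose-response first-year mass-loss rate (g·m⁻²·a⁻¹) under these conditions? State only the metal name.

zinc

zinc: T>10 °C ⇒ hinge -0.071·(15.2−10) = -0.3692
  sulphur-dioxide contribution → 0.7494 μm/a
  chloride contribution → 0.4553 μm/a
  total first-year rate 1.205 μm/a
  mass loss = 1.205 μm/a × 7.14 g/cm³ = 8.601 g·m⁻²·a⁻¹
copper: temperature factor f = -0.080·(5.2) = -0.4160
  sulphur-dioxide contribution → 0.5214 μm/a
  chloride contribution → 0.6137 μm/a
  total first-year rate 1.135 μm/a
  mass loss = 1.135 μm/a × 8.96 g/cm³ = 10.17 g·m⁻²·a⁻¹
Ordering by g·m⁻²·a⁻¹: copper (10.2) > zinc (8.6)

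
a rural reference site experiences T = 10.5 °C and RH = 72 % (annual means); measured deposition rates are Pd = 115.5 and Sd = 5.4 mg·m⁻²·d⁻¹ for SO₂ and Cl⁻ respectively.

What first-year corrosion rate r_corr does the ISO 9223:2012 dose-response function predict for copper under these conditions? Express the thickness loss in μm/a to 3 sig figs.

copper: f(T) = -0.080·(T−10) [T>10 °C] = -0.0400
  Pd branch = 0.0053·Pd^0.26·e^(0.059·RH+f) = 1.225 μm/a
  Sd branch = 0.01025·Sd^0.27·e^(0.036·RH+0.049·T) = 0.3611 μm/a
  sum: 1.225 + 0.3611 → r_corr = 1.586 μm/a

r_corr = 1.59 μm/a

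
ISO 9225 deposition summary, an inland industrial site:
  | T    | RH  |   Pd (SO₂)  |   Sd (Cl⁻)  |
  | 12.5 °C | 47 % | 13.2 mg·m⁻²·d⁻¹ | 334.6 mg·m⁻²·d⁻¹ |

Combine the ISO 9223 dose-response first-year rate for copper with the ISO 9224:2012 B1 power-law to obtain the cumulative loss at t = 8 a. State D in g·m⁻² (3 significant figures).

copper: f(T) = -0.080·(T−10) [T>10 °C] = -0.2000
  sulphur-dioxide contribution → 0.1359 μm/a
  chloride contribution → 0.4934 μm/a
  total first-year rate 0.6292 μm/a
Long-term exponent b (ISO 9224 Table 2, B1) = 0.667
  D(8) = 0.6292 × 8^0.667 = 0.6292 × 4.003 = 2.519 μm
  Mass loss = 2.519 μm × 8.96 g/cm³ = 22.57 g·m⁻²

D(8) = 22.6 g·m⁻²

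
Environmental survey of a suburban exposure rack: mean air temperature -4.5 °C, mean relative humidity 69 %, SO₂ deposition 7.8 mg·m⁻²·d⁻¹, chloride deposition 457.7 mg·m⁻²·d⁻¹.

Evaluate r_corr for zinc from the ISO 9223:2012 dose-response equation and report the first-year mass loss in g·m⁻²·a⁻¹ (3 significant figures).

r_corr = 8.00 g·m⁻²·a⁻¹

zinc: temperature factor f = +0.038·(-14.5) = -0.5510
  SO₂ term: 0.0129·7.8^0.44·exp(0.046·69-0.5510) = 0.4388
  Sd branch = 0.0175·Sd^0.57·e^(0.008·RH+0.085·T) = 0.6811 μm/a
  sum: 0.4388 + 0.6811 → r_corr = 1.12 μm/a
Convert to mass loss: 1.12 μm/a × 7.14 g/cm³ = 7.996 g·m⁻²·a⁻¹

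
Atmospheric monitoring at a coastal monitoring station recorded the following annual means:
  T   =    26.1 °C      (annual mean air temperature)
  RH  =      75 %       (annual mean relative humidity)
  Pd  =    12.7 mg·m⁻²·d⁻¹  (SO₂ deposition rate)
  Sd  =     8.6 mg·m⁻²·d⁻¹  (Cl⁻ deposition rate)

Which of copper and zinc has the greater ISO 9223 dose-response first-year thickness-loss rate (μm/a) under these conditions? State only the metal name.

zinc

copper: T>10 °C ⇒ hinge -0.080·(26.1−10) = -1.2880
  SO₂ term: 0.0053·12.7^0.26·exp(0.059·75-1.2880) = 0.2364
  Sd branch = 0.01025·Sd^0.27·e^(0.036·RH+0.049·T) = 0.9796 μm/a
  r_corr = 0.2364 + 0.9796 = 1.216 μm/a
zinc: temperature factor f = -0.071·(16.1) = -1.1431
  SO₂ term: 0.0129·12.7^0.44·exp(0.046·75-1.1431) = 0.3964
  Sd branch = 0.0175·Sd^0.57·e^(0.008·RH+0.085·T) = 0.9995 μm/a
  r_corr = 0.3964 + 0.9995 = 1.396 μm/a
Ordering by μm/a: zinc (1.4) > copper (1.22)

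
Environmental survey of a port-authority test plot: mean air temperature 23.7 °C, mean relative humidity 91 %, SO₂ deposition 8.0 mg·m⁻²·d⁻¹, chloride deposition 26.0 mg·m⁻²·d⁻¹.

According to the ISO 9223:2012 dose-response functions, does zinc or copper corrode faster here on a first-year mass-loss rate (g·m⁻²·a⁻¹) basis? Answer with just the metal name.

zinc: f(T) = -0.071·(T−10) [T>10 °C] = -0.9727
  Pd branch = 0.0129·Pd^0.44·e^(0.046·RH+f) = 0.8007 μm/a
  Sd branch = 0.0175·Sd^0.57·e^(0.008·RH+0.085·T) = 1.74 μm/a
  r_corr = 0.8007 + 1.74 = 2.541 μm/a
  mass loss = 2.541 μm/a × 7.14 g/cm³ = 18.14 g·m⁻²·a⁻¹
copper: T>10 °C ⇒ hinge -0.080·(23.7−10) = -1.0960
  Pd branch = 0.0053·Pd^0.26·e^(0.059·RH+f) = 0.6529 μm/a
  Cl⁻ term: 0.01025·26.0^0.27·exp(0.036·91+0.049·23.7) = 2.089
  sum: 0.6529 + 2.089 → r_corr = 2.741 μm/a
  mass loss = 2.741 μm/a × 8.96 g/cm³ = 24.56 g·m⁻²·a⁻¹
Ordering by g·m⁻²·a⁻¹: copper (24.6) > zinc (18.1)

copper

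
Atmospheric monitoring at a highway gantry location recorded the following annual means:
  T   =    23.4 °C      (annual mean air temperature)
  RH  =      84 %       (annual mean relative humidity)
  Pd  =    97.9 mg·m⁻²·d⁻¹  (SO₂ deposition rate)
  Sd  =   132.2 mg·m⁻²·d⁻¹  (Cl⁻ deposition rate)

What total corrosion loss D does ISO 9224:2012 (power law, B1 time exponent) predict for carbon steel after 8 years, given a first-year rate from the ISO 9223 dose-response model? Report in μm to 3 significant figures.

carbon steel: T>10 °C ⇒ hinge -0.054·(23.4−10) = -0.7236
  Pd branch = 1.77·Pd^0.52·e^(0.02·RH+f) = 49.95 μm/a
  Sd branch = 0.102·Sd^0.62·e^(0.033·RH+0.04·T) = 85.93 μm/a
  sum: 49.95 + 85.93 → r_corr = 135.9 μm/a
Power-law: D(8) = r_corr · 8^0.523
  D(8) = 135.9 × 8^0.523 = 135.9 × 2.967 = 403.1 μm

D(8) = 403 μm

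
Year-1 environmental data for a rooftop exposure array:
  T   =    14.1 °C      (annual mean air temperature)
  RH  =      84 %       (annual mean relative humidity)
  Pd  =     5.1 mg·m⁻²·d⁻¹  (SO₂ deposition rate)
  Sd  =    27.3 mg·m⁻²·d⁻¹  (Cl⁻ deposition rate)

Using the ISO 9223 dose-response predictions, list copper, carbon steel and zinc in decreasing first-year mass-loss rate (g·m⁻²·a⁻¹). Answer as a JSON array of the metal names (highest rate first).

["carbon steel", "copper", "zinc"]

copper: temperature factor f = -0.080·(4.1) = -0.3280
  SO₂ term: 0.0053·5.1^0.26·exp(0.059·84-0.3280) = 0.8282
  Cl⁻ term: 0.01025·27.3^0.27·exp(0.036·84+0.049·14.1) = 1.028
  sum: 0.8282 + 1.028 → r_corr = 1.856 μm/a
  mass loss = 1.856 μm/a × 8.96 g/cm³ = 16.63 g·m⁻²·a⁻¹
carbon steel: temperature factor f = -0.054·(4.1) = -0.2214
  SO₂ term: 1.77·5.1^0.52·exp(0.02·84-0.2214) = 17.76
  Sd branch = 0.102·Sd^0.62·e^(0.033·RH+0.04·T) = 22.28 μm/a
  r_corr = 17.76 + 22.28 = 40.03 μm/a
  mass loss = 40.03 μm/a × 7.85 g/cm³ = 314.3 g·m⁻²·a⁻¹
zinc: temperature factor f = -0.071·(4.1) = -0.2911
  SO₂ term: 0.0129·5.1^0.44·exp(0.046·84-0.2911) = 0.941
  Sd branch = 0.0175·Sd^0.57·e^(0.008·RH+0.085·T) = 0.7482 μm/a
  sum: 0.941 + 0.7482 → r_corr = 1.689 μm/a
  mass loss = 1.689 μm/a × 7.14 g/cm³ = 12.06 g·m⁻²·a⁻¹
Ordering by g·m⁻²·a⁻¹: carbon steel (314) > copper (16.6) > zinc (12.1)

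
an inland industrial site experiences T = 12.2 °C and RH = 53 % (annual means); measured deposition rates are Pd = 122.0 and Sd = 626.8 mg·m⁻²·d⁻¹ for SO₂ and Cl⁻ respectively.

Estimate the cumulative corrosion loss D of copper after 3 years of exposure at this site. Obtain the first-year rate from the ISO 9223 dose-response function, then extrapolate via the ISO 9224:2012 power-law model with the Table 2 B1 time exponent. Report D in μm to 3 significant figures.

copper: T>10 °C ⇒ hinge -0.080·(12.2−10) = -0.1760
  sulphur-dioxide contribution → 0.3535 μm/a
  chloride contribution → 0.7148 μm/a
  total first-year rate 1.068 μm/a
Long-term exponent b (ISO 9224 Table 2, B1) = 0.667
  D(3) = 1.068 × 3^0.667 = 1.068 × 2.081 = 2.223 μm

D(3) = 2.22 μm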